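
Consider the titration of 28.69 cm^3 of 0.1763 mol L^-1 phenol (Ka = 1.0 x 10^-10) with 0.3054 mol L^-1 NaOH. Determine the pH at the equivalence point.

n(C6H5OH) = 0.1763 x 0.02869 = 0.005058 mol; V(NaOH) at equivalence = 0.005058/0.3054 = 0.01656 L.
At equivalence all the acid is converted to C6H5O-; total volume = 0.02869 + 0.01656 = 0.04525 L, so [C6H5O-] = 0.005058/0.04525 = 0.1118 M.
Kb = Kw/Ka = 1.0e-14 / 1.0 x 10^-10 = 0.000100.
[OH^-] = sqrt(Kb x [C6H5O-]) = sqrt(0.000100 x 0.1118) = 0.00334 M.
pOH = 2.48, so pH = 14.00 - 2.48 = 11.52.

11.52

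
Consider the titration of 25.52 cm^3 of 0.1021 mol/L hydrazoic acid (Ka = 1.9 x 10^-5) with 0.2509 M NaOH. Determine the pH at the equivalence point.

8.79

n(HN3) = 0.1021 x 0.02552 = 0.002606 mol; V(NaOH) at equivalence = 0.002606/0.2509 = 0.01038 L.
At equivalence all the acid is converted to N3-; total volume = 0.02552 + 0.01038 = 0.03590 L, so [N3-] = 0.002606/0.03590 = 0.07257 M.
Kb = Kw/Ka = 1.0e-14 / 1.9 x 10^-5 = 5.26e-10.
[OH^-] = sqrt(Kb x [N3-]) = sqrt(5.26e-10 x 0.07257) = 6.18e-6 M.
pOH = 5.21, so pH = 14.00 - 5.21 = 8.79.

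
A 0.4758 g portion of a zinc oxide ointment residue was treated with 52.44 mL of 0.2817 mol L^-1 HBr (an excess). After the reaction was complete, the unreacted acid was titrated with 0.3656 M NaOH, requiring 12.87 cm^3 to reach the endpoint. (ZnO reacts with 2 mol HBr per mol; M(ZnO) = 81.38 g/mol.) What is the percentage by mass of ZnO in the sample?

86.1%

Total n(HBr) added = 0.2817 x 0.05244 = 0.01477 mol.
n(NaOH) used = 0.3656 x 0.01287 = 0.004705 mol, which equals the excess n(HBr).
So n(HBr) consumed by the sample = 0.01477 - 0.004705 = 0.01007 mol.
n(ZnO) = 0.01007 / 2 = 0.005034 mol.
mass ZnO = 0.005034 x 81.38 = 0.4096 g, so %ZnO = 0.4096/0.4758 x 100 = 86.1%.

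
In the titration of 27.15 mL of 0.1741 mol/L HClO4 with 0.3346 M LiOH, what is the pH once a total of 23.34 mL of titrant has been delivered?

n(acid) = 0.1741 x 0.02715 = 0.004727 mol; n(LiOH) added = 0.3346 x 0.02334 = 0.007810 mol.
Base is in excess by 0.007810 - 0.004727 = 0.003083 mol in a total volume of 0.05049 L.
[OH^-] = 0.003083/0.05049 = 0.06106 M, so pOH = 1.21 and pH = 14.00 - 1.21 = 12.79.

12.79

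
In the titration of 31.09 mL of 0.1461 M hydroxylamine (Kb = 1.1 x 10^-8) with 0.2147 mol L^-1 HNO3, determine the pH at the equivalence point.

3.55

n(NH2OH) = 0.1461 x 0.03109 = 0.004542 mol; V(HNO3) at equivalence = 0.004542/0.2147 = 0.02116 L.
At equivalence the base is fully converted to NH3OH+; total volume = 0.05225 L, so [NH3OH+] = 0.004542/0.05225 = 0.08694 M.
Ka(NH3OH+) = Kw/Kb = 1.0e-14 / 1.1 x 10^-8 = 9.09e-7.
[H^+] = sqrt(Ka x [NH3OH+]) = sqrt(9.09e-7 x 0.08694) = 0.000281 M.
pH = -log(0.000281) = 3.55.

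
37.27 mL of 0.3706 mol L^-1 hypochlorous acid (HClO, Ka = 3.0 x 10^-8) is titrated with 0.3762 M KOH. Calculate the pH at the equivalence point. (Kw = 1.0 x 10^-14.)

10.40

n(HClO) = 0.3706 x 0.03727 = 0.01381 mol; V(KOH) at equivalence = 0.01381/0.3762 = 0.03672 L.
At equivalence all the acid is converted to ClO-; total volume = 0.03727 + 0.03672 = 0.07399 L, so [ClO-] = 0.01381/0.07399 = 0.1867 M.
Kb = Kw/Ka = 1.0e-14 / 3.0 x 10^-8 = 3.33e-7.
[OH^-] = sqrt(Kb x [ClO-]) = sqrt(3.33e-7 x 0.1867) = 0.000249 M.
pOH = 3.60, so pH = 14.00 - 3.60 = 10.40.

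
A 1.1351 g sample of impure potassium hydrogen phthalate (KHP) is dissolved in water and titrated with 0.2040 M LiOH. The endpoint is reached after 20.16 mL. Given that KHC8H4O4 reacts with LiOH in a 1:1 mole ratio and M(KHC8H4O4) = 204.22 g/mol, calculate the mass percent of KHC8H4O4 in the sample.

74.0%

n(LiOH) = 0.2040 x 0.02016 = 0.004113 mol.
n(KHC8H4O4) = 0.004113 / 1 = 0.004113 mol.
mass of KHC8H4O4 = 0.004113 x 204.22 = 0.8399 g.
% purity = 0.8399 / 1.1351 x 100 = 74.0%.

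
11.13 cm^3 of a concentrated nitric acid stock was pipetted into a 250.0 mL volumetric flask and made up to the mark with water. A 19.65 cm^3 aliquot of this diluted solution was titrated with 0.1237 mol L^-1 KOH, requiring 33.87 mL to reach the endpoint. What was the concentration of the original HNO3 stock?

4.79 M

n(KOH) = 0.1237 x 0.03387 = 0.004190 mol.
n(HNO3) in the aliquot = 0.004190 mol.
[diluted HNO3] = 0.004190 / 0.01965 = 0.2132 M.
Dilution factor = 250.0/11.13 = 22.46, so [stock] = 0.2132 x 22.46 = 4.79 M.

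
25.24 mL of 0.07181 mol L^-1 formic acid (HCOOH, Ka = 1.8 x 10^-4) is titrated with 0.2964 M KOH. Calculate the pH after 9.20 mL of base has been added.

n(acid) = 0.07181 x 0.02524 = 0.001812 mol; n(KOH) added = 0.2964 x 0.009200 = 0.002727 mol.
Base is in excess by 0.002727 - 0.001812 = 0.0009144 mol in a total volume of 0.03444 L.
[OH^-] = 0.0009144/0.03444 = 0.02655 M, so pOH = 1.58 and pH = 14.00 - 1.58 = 12.42.

12.42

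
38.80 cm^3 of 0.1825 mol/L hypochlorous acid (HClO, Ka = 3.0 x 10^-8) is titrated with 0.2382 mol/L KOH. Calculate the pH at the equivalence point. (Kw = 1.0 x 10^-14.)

10.27

n(HClO) = 0.1825 x 0.03880 = 0.007081 mol; V(KOH) at equivalence = 0.007081/0.2382 = 0.02973 L.
At equivalence all the acid is converted to ClO-; total volume = 0.03880 + 0.02973 = 0.06853 L, so [ClO-] = 0.007081/0.06853 = 0.1033 M.
Kb = Kw/Ka = 1.0e-14 / 3.0 x 10^-8 = 3.33e-7.
[OH^-] = sqrt(Kb x [ClO-]) = sqrt(3.33e-7 x 0.1033) = 0.000186 M.
pOH = 3.73, so pH = 14.00 - 3.73 = 10.27.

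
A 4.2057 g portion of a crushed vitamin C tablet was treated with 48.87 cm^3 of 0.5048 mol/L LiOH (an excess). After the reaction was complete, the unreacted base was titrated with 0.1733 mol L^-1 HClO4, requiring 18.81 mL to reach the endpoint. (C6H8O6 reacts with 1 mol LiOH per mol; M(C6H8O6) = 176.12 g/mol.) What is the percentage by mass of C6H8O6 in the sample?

Total n(LiOH) added = 0.5048 x 0.04887 = 0.02467 mol.
n(HClO4) used = 0.1733 x 0.01881 = 0.003260 mol, which equals the excess n(LiOH).
So n(LiOH) consumed by the sample = 0.02467 - 0.003260 = 0.02141 mol.
n(C6H8O6) = 0.02141 / 1 = 0.02141 mol.
mass C6H8O6 = 0.02141 x 176.12 = 3.771 g, so %C6H8O6 = 3.771/4.2057 x 100 = 89.7%.

89.7%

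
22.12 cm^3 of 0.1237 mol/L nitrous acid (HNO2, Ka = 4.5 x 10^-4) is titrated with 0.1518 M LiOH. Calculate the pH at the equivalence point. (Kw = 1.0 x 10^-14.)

n(HNO2) = 0.1237 x 0.02212 = 0.002736 mol; V(LiOH) at equivalence = 0.002736/0.1518 = 0.01803 L.
At equivalence all the acid is converted to NO2-; total volume = 0.02212 + 0.01803 = 0.04015 L, so [NO2-] = 0.002736/0.04015 = 0.06816 M.
Kb = Kw/Ka = 1.0e-14 / 4.5 x 10^-4 = 2.22e-11.
[OH^-] = sqrt(Kb x [NO2-]) = sqrt(2.22e-11 x 0.06816) = 1.23e-6 M.
pOH = 5.91, so pH = 14.00 - 5.91 = 8.09.

8.09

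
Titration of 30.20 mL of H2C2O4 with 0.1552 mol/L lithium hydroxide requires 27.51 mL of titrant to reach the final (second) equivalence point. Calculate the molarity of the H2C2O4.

0.0707 M

n(LiOH) = 0.1552 x 0.02751 = 0.004270 mol.
At the final (second) equivalence point, 2 mol OH^- react per mol H2C2O4, so n(H2C2O4) = 0.004270 / 2 = 0.002135 mol.
[H2C2O4] = 0.002135 / 0.03020 L = 0.0707 M.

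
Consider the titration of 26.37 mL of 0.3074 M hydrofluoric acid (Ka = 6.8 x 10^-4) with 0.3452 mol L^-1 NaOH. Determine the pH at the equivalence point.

8.19

n(HF) = 0.3074 x 0.02637 = 0.008106 mol; V(NaOH) at equivalence = 0.008106/0.3452 = 0.02348 L.
At equivalence all the acid is converted to F-; total volume = 0.02637 + 0.02348 = 0.04985 L, so [F-] = 0.008106/0.04985 = 0.1626 M.
Kb = Kw/Ka = 1.0e-14 / 6.8 x 10^-4 = 1.47e-11.
[OH^-] = sqrt(Kb x [F-]) = sqrt(1.47e-11 x 0.1626) = 1.55e-6 M.
pOH = 5.81, so pH = 14.00 - 5.81 = 8.19.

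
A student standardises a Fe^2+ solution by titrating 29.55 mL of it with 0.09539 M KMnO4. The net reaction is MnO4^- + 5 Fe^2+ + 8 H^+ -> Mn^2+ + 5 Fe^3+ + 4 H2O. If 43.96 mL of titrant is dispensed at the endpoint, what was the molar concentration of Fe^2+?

0.710 M

n(KMnO4) = 0.09539 x 0.04396 = 0.004193 mol.
From the balanced equation, 1 mol KMnO4 reacts with 5 mol Fe^2+, so n(Fe^2+) = 0.004193 x 5/1 = 0.02097 mol.
[Fe^2+] = 0.02097 / 0.02955 L = 0.710 M.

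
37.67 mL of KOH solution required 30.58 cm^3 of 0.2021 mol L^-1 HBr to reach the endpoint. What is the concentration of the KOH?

n(HBr) delivered = 0.2021 x 0.03058 = 0.006180 mol.
For a 1:1 reaction, n(KOH) = 0.006180 mol.
[KOH] = 0.006180 mol / 0.03767 L = 0.164 M.

0.164 M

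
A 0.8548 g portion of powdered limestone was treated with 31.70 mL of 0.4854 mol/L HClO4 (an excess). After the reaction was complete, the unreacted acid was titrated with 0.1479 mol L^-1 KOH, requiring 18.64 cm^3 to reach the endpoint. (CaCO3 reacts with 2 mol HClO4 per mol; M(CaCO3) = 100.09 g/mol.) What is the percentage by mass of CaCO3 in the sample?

73.9%

Total n(HClO4) added = 0.4854 x 0.03170 = 0.01539 mol.
n(KOH) used = 0.1479 x 0.01864 = 0.002757 mol, which equals the excess n(HClO4).
So n(HClO4) consumed by the sample = 0.01539 - 0.002757 = 0.01263 mol.
n(CaCO3) = 0.01263 / 2 = 0.006315 mol.
mass CaCO3 = 0.006315 x 100.09 = 0.6321 g, so %CaCO3 = 0.6321/0.8548 x 100 = 73.9%.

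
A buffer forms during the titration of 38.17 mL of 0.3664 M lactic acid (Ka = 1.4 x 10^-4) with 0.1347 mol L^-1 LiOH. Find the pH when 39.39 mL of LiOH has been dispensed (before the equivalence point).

Initial n(HC3H5O3) = 0.3664 x 0.03817 = 0.01399 mol.
n(LiOH) added = 0.1347 x 0.03939 = 0.005306 mol, converting that many moles of HC3H5O3 to C3H5O3-.
Remaining n(HC3H5O3) = 0.008680 mol; n(C3H5O3-) = 0.005306 mol.
By Henderson-Hasselbalch, pH = pKa + log([A^-]/[HA]) = 3.85 + log(0.005306/0.008680) = 3.85 + (-0.21) = 3.64.

3.64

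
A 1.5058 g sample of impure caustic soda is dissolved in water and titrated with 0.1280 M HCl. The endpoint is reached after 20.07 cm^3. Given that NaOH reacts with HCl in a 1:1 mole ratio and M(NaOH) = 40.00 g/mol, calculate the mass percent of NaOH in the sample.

6.82%

n(HCl) = 0.1280 x 0.02007 = 0.002569 mol.
n(NaOH) = 0.002569 / 1 = 0.002569 mol.
mass of NaOH = 0.002569 x 40.00 = 0.1028 g.
% purity = 0.1028 / 1.5058 x 100 = 6.82%.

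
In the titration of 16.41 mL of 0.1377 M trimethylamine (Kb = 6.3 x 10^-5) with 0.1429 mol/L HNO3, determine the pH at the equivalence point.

n((CH3)3N) = 0.1377 x 0.01641 = 0.002260 mol; V(HNO3) at equivalence = 0.002260/0.1429 = 0.01581 L.
At equivalence the base is fully converted to (CH3)3NH+; total volume = 0.03222 L, so [(CH3)3NH+] = 0.002260/0.03222 = 0.07013 M.
Ka((CH3)3NH+) = Kw/Kb = 1.0e-14 / 6.3 x 10^-5 = 1.59e-10.
[H^+] = sqrt(Ka x [(CH3)3NH+]) = sqrt(1.59e-10 x 0.07013) = 3.34e-6 M.
pH = -log(3.34e-6) = 5.48.

5.48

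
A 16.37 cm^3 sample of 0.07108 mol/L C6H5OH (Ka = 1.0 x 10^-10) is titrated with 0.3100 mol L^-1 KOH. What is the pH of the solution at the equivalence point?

n(C6H5OH) = 0.07108 x 0.01637 = 0.001164 mol; V(KOH) at equivalence = 0.001164/0.3100 = 0.003753 L.
At equivalence all the acid is converted to C6H5O-; total volume = 0.01637 + 0.003753 = 0.02012 L, so [C6H5O-] = 0.001164/0.02012 = 0.05782 M.
Kb = Kw/Ka = 1.0e-14 / 1.0 x 10^-10 = 0.000100.
[OH^-] = sqrt(Kb x [C6H5O-]) = sqrt(0.000100 x 0.05782) = 0.00240 M.
pOH = 2.62, so pH = 14.00 - 2.62 = 11.38.

11.38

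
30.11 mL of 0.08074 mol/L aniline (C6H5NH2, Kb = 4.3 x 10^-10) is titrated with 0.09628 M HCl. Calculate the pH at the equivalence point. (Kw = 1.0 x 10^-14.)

3.00

n(C6H5NH2) = 0.08074 x 0.03011 = 0.002431 mol; V(HCl) at equivalence = 0.002431/0.09628 = 0.02525 L.
At equivalence the base is fully converted to C6H5NH3+; total volume = 0.05536 L, so [C6H5NH3+] = 0.002431/0.05536 = 0.04391 M.
Ka(C6H5NH3+) = Kw/Kb = 1.0e-14 / 4.3 x 10^-10 = 2.33e-5.
[H^+] = sqrt(Ka x [C6H5NH3+]) = sqrt(2.33e-5 x 0.04391) = 0.00101 M.
pH = -log(0.00101) = 3.00.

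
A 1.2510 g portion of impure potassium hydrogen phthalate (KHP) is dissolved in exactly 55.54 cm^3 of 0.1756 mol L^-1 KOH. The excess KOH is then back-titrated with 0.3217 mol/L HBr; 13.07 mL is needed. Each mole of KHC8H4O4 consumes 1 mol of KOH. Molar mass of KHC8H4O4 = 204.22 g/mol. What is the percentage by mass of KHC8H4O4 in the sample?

Total n(KOH) added = 0.1756 x 0.05554 = 0.009753 mol.
n(HBr) used = 0.3217 x 0.01307 = 0.004205 mol, which equals the excess n(KOH).
So n(KOH) consumed by the sample = 0.009753 - 0.004205 = 0.005548 mol.
n(KHC8H4O4) = 0.005548 / 1 = 0.005548 mol.
mass KHC8H4O4 = 0.005548 x 204.22 = 1.133 g, so %KHC8H4O4 = 1.133/1.2510 x 100 = 90.6%.

90.6%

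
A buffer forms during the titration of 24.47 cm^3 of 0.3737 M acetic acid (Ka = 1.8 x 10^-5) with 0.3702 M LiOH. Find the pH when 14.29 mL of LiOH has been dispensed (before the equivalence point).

Initial n(CH3COOH) = 0.3737 x 0.02447 = 0.009144 mol.
n(LiOH) added = 0.3702 x 0.01429 = 0.005290 mol, converting that many moles of CH3COOH to CH3COO-.
Remaining n(CH3COOH) = 0.003854 mol; n(CH3COO-) = 0.005290 mol.
By Henderson-Hasselbalch, pH = pKa + log([A^-]/[HA]) = 4.74 + log(0.005290/0.003854) = 4.74 + (+0.14) = 4.88.

4.88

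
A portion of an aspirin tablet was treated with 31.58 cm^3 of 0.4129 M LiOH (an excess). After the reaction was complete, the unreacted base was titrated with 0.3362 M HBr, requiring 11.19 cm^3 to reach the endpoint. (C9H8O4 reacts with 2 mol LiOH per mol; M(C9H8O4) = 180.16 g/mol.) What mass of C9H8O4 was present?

0.836 g

Total n(LiOH) added = 0.4129 x 0.03158 = 0.01304 mol.
n(HBr) used = 0.3362 x 0.01119 = 0.003762 mol, which equals the excess n(LiOH).
So n(LiOH) consumed by the sample = 0.01304 - 0.003762 = 0.009277 mol.
n(C9H8O4) = 0.009277 / 2 = 0.004639 mol.
mass = 0.004639 mol x 180.16 g/mol = 0.836 g.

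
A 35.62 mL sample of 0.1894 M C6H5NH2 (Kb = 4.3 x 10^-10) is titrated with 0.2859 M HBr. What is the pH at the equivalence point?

2.79

n(C6H5NH2) = 0.1894 x 0.03562 = 0.006746 mol; V(HBr) at equivalence = 0.006746/0.2859 = 0.02360 L.
At equivalence the base is fully converted to C6H5NH3+; total volume = 0.05922 L, so [C6H5NH3+] = 0.006746/0.05922 = 0.1139 M.
Ka(C6H5NH3+) = Kw/Kb = 1.0e-14 / 4.3 x 10^-10 = 2.33e-5.
[H^+] = sqrt(Ka x [C6H5NH3+]) = sqrt(2.33e-5 x 0.1139) = 0.00163 M.
pH = -log(0.00163) = 2.79.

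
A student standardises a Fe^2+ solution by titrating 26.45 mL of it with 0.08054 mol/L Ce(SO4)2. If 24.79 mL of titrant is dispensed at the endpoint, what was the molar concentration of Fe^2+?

n(Ce(SO4)2) = 0.08054 x 0.02479 = 0.001997 mol.
From the balanced equation, 1 mol Ce(SO4)2 reacts with 1 mol Fe^2+, so n(Fe^2+) = 0.001997 x 1/1 = 0.001997 mol.
[Fe^2+] = 0.001997 / 0.02645 L = 0.0755 M.

0.0755 M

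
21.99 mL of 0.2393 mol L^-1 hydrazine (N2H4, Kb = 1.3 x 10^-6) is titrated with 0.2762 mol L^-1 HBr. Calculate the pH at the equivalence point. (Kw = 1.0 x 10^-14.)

4.50

n(N2H4) = 0.2393 x 0.02199 = 0.005262 mol; V(HBr) at equivalence = 0.005262/0.2762 = 0.01905 L.
At equivalence the base is fully converted to N2H5+; total volume = 0.04104 L, so [N2H5+] = 0.005262/0.04104 = 0.1282 M.
Ka(N2H5+) = Kw/Kb = 1.0e-14 / 1.3 x 10^-6 = 7.69e-9.
[H^+] = sqrt(Ka x [N2H5+]) = sqrt(7.69e-9 x 0.1282) = 3.14e-5 M.
pH = -log(3.14e-5) = 4.50.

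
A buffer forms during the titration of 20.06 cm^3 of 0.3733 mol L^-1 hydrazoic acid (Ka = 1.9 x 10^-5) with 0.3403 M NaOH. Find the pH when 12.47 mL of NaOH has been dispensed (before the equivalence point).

Initial n(HN3) = 0.3733 x 0.02006 = 0.007488 mol.
n(NaOH) added = 0.3403 x 0.01247 = 0.004244 mol, converting that many moles of HN3 to N3-.
Remaining n(HN3) = 0.003245 mol; n(N3-) = 0.004244 mol.
By Henderson-Hasselbalch, pH = pKa + log([A^-]/[HA]) = 4.72 + log(0.004244/0.003245) = 4.72 + (+0.12) = 4.84.

4.84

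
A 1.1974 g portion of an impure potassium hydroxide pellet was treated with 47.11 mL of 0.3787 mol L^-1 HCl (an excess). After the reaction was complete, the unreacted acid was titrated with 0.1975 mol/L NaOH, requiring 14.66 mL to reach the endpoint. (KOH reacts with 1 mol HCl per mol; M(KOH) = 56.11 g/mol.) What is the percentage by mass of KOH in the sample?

Total n(HCl) added = 0.3787 x 0.04711 = 0.01784 mol.
n(NaOH) used = 0.1975 x 0.01466 = 0.002895 mol, which equals the excess n(HCl).
So n(HCl) consumed by the sample = 0.01784 - 0.002895 = 0.01495 mol.
n(KOH) = 0.01495 / 1 = 0.01495 mol.
mass KOH = 0.01495 x 56.11 = 0.8386 g, so %KOH = 0.8386/1.1974 x 100 = 70.0%.

70.0%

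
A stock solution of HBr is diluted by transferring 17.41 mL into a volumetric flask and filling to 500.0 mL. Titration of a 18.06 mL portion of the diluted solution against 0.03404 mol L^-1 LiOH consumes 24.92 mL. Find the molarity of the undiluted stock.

1.35 M

n(LiOH) = 0.03404 x 0.02492 = 0.0008483 mol.
n(HBr) in the aliquot = 0.0008483 mol.
[diluted HBr] = 0.0008483 / 0.01806 = 0.04697 M.
Dilution factor = 500.0/17.41 = 28.72, so [stock] = 0.04697 x 28.72 = 1.35 M.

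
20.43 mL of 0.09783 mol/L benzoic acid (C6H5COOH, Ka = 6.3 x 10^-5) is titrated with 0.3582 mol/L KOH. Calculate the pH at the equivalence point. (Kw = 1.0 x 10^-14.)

n(C6H5COOH) = 0.09783 x 0.02043 = 0.001999 mol; V(KOH) at equivalence = 0.001999/0.3582 = 0.005580 L.
At equivalence all the acid is converted to C6H5COO-; total volume = 0.02043 + 0.005580 = 0.02601 L, so [C6H5COO-] = 0.001999/0.02601 = 0.07684 M.
Kb = Kw/Ka = 1.0e-14 / 6.3 x 10^-5 = 1.59e-10.
[OH^-] = sqrt(Kb x [C6H5COO-]) = sqrt(1.59e-10 x 0.07684) = 3.49e-6 M.
pOH = 5.46, so pH = 14.00 - 5.46 = 8.54.

8.54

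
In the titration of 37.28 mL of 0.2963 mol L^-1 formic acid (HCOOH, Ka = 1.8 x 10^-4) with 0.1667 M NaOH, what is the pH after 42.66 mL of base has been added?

4.00

Initial n(HCOOH) = 0.2963 x 0.03728 = 0.01105 mol.
n(NaOH) added = 0.1667 x 0.04266 = 0.007111 mol, converting that many moles of HCOOH to HCOO-.
Remaining n(HCOOH) = 0.003935 mol; n(HCOO-) = 0.007111 mol.
By Henderson-Hasselbalch, pH = pKa + log([A^-]/[HA]) = 3.74 + log(0.007111/0.003935) = 3.74 + (+0.26) = 4.00.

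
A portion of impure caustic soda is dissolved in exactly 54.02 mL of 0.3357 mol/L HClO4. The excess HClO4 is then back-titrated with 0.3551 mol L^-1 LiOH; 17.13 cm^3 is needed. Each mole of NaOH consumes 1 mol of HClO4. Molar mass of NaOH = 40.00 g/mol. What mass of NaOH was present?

0.482 g

Total n(HClO4) added = 0.3357 x 0.05402 = 0.01813 mol.
n(LiOH) used = 0.3551 x 0.01713 = 0.006083 mol, which equals the excess n(HClO4).
So n(HClO4) consumed by the sample = 0.01813 - 0.006083 = 0.01205 mol.
n(NaOH) = 0.01205 / 1 = 0.01205 mol.
mass = 0.01205 mol x 40.00 g/mol = 0.482 g.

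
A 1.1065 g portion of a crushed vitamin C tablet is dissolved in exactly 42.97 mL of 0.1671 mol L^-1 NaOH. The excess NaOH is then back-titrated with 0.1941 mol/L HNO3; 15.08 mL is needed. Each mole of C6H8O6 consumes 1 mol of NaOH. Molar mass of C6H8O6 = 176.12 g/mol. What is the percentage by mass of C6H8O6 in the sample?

Total n(NaOH) added = 0.1671 x 0.04297 = 0.007180 mol.
n(HNO3) used = 0.1941 x 0.01508 = 0.002927 mol, which equals the excess n(NaOH).
So n(NaOH) consumed by the sample = 0.007180 - 0.002927 = 0.004253 mol.
n(C6H8O6) = 0.004253 / 1 = 0.004253 mol.
mass C6H8O6 = 0.004253 x 176.12 = 0.7491 g, so %C6H8O6 = 0.7491/1.1065 x 100 = 67.7%.

67.7%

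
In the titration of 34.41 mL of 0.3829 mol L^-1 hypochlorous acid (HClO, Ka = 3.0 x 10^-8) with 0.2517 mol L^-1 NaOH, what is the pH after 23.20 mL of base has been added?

7.42

Initial n(HClO) = 0.3829 x 0.03441 = 0.01318 mol.
n(NaOH) added = 0.2517 x 0.02320 = 0.005839 mol, converting that many moles of HClO to ClO-.
Remaining n(HClO) = 0.007336 mol; n(ClO-) = 0.005839 mol.
By Henderson-Hasselbalch, pH = pKa + log([A^-]/[HA]) = 7.52 + log(0.005839/0.007336) = 7.52 + (-0.10) = 7.42.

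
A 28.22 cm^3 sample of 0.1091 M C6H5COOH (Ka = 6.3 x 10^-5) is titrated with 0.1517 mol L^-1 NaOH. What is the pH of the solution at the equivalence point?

n(C6H5COOH) = 0.1091 x 0.02822 = 0.003079 mol; V(NaOH) at equivalence = 0.003079/0.1517 = 0.02030 L.
At equivalence all the acid is converted to C6H5COO-; total volume = 0.02822 + 0.02030 = 0.04852 L, so [C6H5COO-] = 0.003079/0.04852 = 0.06346 M.
Kb = Kw/Ka = 1.0e-14 / 6.3 x 10^-5 = 1.59e-10.
[OH^-] = sqrt(Kb x [C6H5COO-]) = sqrt(1.59e-10 x 0.06346) = 3.17e-6 M.
pOH = 5.50, so pH = 14.00 - 5.50 = 8.50.

8.50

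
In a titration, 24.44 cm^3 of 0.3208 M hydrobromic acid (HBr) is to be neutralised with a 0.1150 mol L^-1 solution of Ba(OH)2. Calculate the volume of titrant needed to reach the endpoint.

n(HBr) = 0.3208 mol/L x 0.02444 L = 0.007840 mol.
The neutralisation is 2 HBr : 1 Ba(OH)2, so n(Ba(OH)2) = 0.007840 x 1/2 = 0.003920 mol.
V(Ba(OH)2) = 0.003920 / 0.1150 = 0.03409 L = 34.1 mL.

34.1 mL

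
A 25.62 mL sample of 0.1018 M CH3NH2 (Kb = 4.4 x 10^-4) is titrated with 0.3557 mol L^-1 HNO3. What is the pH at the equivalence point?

n(CH3NH2) = 0.1018 x 0.02562 = 0.002608 mol; V(HNO3) at equivalence = 0.002608/0.3557 = 0.007332 L.
At equivalence the base is fully converted to CH3NH3+; total volume = 0.03295 L, so [CH3NH3+] = 0.002608/0.03295 = 0.07915 M.
Ka(CH3NH3+) = Kw/Kb = 1.0e-14 / 4.4 x 10^-4 = 2.27e-11.
[H^+] = sqrt(Ka x [CH3NH3+]) = sqrt(2.27e-11 x 0.07915) = 1.34e-6 M.
pH = -log(1.34e-6) = 5.87.

5.87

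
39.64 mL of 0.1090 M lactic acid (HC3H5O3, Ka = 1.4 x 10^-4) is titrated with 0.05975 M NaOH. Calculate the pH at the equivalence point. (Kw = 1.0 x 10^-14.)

n(HC3H5O3) = 0.1090 x 0.03964 = 0.004321 mol; V(NaOH) at equivalence = 0.004321/0.05975 = 0.07231 L.
At equivalence all the acid is converted to C3H5O3-; total volume = 0.03964 + 0.07231 = 0.1120 L, so [C3H5O3-] = 0.004321/0.1120 = 0.03859 M.
Kb = Kw/Ka = 1.0e-14 / 1.4 x 10^-4 = 7.14e-11.
[OH^-] = sqrt(Kb x [C3H5O3-]) = sqrt(7.14e-11 x 0.03859) = 1.66e-6 M.
pOH = 5.78, so pH = 14.00 - 5.78 = 8.22.

8.22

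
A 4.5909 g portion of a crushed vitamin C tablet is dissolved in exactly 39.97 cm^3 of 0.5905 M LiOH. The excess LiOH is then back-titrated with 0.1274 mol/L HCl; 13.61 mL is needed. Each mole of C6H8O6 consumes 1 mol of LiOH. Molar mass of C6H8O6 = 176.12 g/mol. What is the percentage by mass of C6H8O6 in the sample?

83.9%

Total n(LiOH) added = 0.5905 x 0.03997 = 0.02360 mol.
n(HCl) used = 0.1274 x 0.01361 = 0.001734 mol, which equals the excess n(LiOH).
So n(LiOH) consumed by the sample = 0.02360 - 0.001734 = 0.02187 mol.
n(C6H8O6) = 0.02187 / 1 = 0.02187 mol.
mass C6H8O6 = 0.02187 x 176.12 = 3.851 g, so %C6H8O6 = 3.851/4.5909 x 100 = 83.9%.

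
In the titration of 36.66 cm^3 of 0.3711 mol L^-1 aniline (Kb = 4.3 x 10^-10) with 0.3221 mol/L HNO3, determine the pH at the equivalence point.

2.70

n(C6H5NH2) = 0.3711 x 0.03666 = 0.01360 mol; V(HNO3) at equivalence = 0.01360/0.3221 = 0.04224 L.
At equivalence the base is fully converted to C6H5NH3+; total volume = 0.07890 L, so [C6H5NH3+] = 0.01360/0.07890 = 0.1724 M.
Ka(C6H5NH3+) = Kw/Kb = 1.0e-14 / 4.3 x 10^-10 = 2.33e-5.
[H^+] = sqrt(Ka x [C6H5NH3+]) = sqrt(2.33e-5 x 0.1724) = 0.00200 M.
pH = -log(0.00200) = 2.70.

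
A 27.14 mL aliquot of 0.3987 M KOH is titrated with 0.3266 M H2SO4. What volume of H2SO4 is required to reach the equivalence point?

n(KOH) = 0.3987 mol/L x 0.02714 L = 0.01082 mol.
The neutralisation is 2 KOH : 1 H2SO4, so n(H2SO4) = 0.01082 x 1/2 = 0.005410 mol.
V(H2SO4) = 0.005410 / 0.3266 = 0.01657 L = 16.6 mL.

16.6 mL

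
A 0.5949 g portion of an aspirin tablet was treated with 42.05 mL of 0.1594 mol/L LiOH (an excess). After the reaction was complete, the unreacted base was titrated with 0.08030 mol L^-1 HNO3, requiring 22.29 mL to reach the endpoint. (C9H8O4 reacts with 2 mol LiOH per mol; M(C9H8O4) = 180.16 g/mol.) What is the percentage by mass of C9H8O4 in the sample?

Total n(LiOH) added = 0.1594 x 0.04205 = 0.006703 mol.
n(HNO3) used = 0.08030 x 0.02229 = 0.001790 mol, which equals the excess n(LiOH).
So n(LiOH) consumed by the sample = 0.006703 - 0.001790 = 0.004913 mol.
n(C9H8O4) = 0.004913 / 2 = 0.002456 mol.
mass C9H8O4 = 0.002456 x 180.16 = 0.4426 g, so %C9H8O4 = 0.4426/0.5949 x 100 = 74.4%.

74.4%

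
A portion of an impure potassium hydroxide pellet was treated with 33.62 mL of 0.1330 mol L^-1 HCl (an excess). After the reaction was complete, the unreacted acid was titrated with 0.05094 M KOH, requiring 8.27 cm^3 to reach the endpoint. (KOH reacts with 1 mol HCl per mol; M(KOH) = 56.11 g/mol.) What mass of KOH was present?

0.227 g

Total n(HCl) added = 0.1330 x 0.03362 = 0.004471 mol.
n(KOH) used = 0.05094 x 0.008270 = 0.0004213 mol, which equals the excess n(HCl).
So n(HCl) consumed by the sample = 0.004471 - 0.0004213 = 0.004050 mol.
n(KOH) = 0.004050 / 1 = 0.004050 mol.
mass = 0.004050 mol x 56.11 g/mol = 0.227 g.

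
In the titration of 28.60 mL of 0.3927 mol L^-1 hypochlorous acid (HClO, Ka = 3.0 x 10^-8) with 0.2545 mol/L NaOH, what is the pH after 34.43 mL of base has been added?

Initial n(HClO) = 0.3927 x 0.02860 = 0.01123 mol.
n(NaOH) added = 0.2545 x 0.03443 = 0.008762 mol, converting that many moles of HClO to ClO-.
Remaining n(HClO) = 0.002469 mol; n(ClO-) = 0.008762 mol.
By Henderson-Hasselbalch, pH = pKa + log([A^-]/[HA]) = 7.52 + log(0.008762/0.002469) = 7.52 + (+0.55) = 8.07.

8.07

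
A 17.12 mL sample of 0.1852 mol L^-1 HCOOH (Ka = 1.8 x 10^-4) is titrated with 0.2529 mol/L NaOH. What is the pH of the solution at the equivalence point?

n(HCOOH) = 0.1852 x 0.01712 = 0.003171 mol; V(NaOH) at equivalence = 0.003171/0.2529 = 0.01254 L.
At equivalence all the acid is converted to HCOO-; total volume = 0.01712 + 0.01254 = 0.02966 L, so [HCOO-] = 0.003171/0.02966 = 0.1069 M.
Kb = Kw/Ka = 1.0e-14 / 1.8 x 10^-4 = 5.56e-11.
[OH^-] = sqrt(Kb x [HCOO-]) = sqrt(5.56e-11 x 0.1069) = 2.44e-6 M.
pOH = 5.61, so pH = 14.00 - 5.61 = 8.39.

8.39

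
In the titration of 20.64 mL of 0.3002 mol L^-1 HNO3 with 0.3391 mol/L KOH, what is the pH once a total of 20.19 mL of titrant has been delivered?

n(acid) = 0.3002 x 0.02064 = 0.006196 mol; n(KOH) added = 0.3391 x 0.02019 = 0.006846 mol.
Base is in excess by 0.006846 - 0.006196 = 0.0006503 mol in a total volume of 0.04083 L.
[OH^-] = 0.0006503/0.04083 = 0.01593 M, so pOH = 1.80 and pH = 14.00 - 1.80 = 12.20.

12.20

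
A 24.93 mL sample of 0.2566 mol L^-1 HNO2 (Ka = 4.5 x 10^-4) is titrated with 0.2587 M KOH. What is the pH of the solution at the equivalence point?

8.23

n(HNO2) = 0.2566 x 0.02493 = 0.006397 mol; V(KOH) at equivalence = 0.006397/0.2587 = 0.02473 L.
At equivalence all the acid is converted to NO2-; total volume = 0.02493 + 0.02473 = 0.04966 L, so [NO2-] = 0.006397/0.04966 = 0.1288 M.
Kb = Kw/Ka = 1.0e-14 / 4.5 x 10^-4 = 2.22e-11.
[OH^-] = sqrt(Kb x [NO2-]) = sqrt(2.22e-11 x 0.1288) = 1.69e-6 M.
pOH = 5.77, so pH = 14.00 - 5.77 = 8.23.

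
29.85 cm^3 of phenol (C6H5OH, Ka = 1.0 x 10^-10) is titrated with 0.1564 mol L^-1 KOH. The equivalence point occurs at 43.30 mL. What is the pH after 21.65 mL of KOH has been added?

21.65 mL is exactly half the equivalence volume (43.30/2), i.e. the half-equivalence point.
There, n(HA) = n(A^-), so pH = pKa = -log(1.0 x 10^-10) = 10.00.

10.00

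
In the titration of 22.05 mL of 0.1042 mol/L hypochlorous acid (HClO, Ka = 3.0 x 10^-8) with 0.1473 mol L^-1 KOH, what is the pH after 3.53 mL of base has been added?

6.99

Initial n(HClO) = 0.1042 x 0.02205 = 0.002298 mol.
n(KOH) added = 0.1473 x 0.003530 = 0.0005200 mol, converting that many moles of HClO to ClO-.
Remaining n(HClO) = 0.001778 mol; n(ClO-) = 0.0005200 mol.
By Henderson-Hasselbalch, pH = pKa + log([A^-]/[HA]) = 7.52 + log(0.0005200/0.001778) = 7.52 + (-0.53) = 6.99.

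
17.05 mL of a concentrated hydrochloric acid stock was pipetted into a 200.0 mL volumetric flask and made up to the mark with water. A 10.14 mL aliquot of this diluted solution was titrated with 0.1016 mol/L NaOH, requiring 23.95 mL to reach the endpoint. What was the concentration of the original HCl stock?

2.81 M

n(NaOH) = 0.1016 x 0.02395 = 0.002433 mol.
n(HCl) in the aliquot = 0.002433 mol.
[diluted HCl] = 0.002433 / 0.01014 = 0.2400 M.
Dilution factor = 200.0/17.05 = 11.73, so [stock] = 0.2400 x 11.73 = 2.81 M.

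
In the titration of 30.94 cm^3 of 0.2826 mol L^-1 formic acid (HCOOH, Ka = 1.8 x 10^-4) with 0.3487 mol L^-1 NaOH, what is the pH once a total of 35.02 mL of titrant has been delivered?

n(acid) = 0.2826 x 0.03094 = 0.008744 mol; n(NaOH) added = 0.3487 x 0.03502 = 0.01221 mol.
Base is in excess by 0.01221 - 0.008744 = 0.003468 mol in a total volume of 0.06596 L.
[OH^-] = 0.003468/0.06596 = 0.05257 M, so pOH = 1.28 and pH = 14.00 - 1.28 = 12.72.

12.72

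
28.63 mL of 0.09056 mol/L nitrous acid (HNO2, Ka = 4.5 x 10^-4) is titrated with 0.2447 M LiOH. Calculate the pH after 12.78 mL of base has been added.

12.11

n(acid) = 0.09056 x 0.02863 = 0.002593 mol; n(LiOH) added = 0.2447 x 0.01278 = 0.003127 mol.
Base is in excess by 0.003127 - 0.002593 = 0.0005345 mol in a total volume of 0.04141 L.
[OH^-] = 0.0005345/0.04141 = 0.01291 M, so pOH = 1.89 and pH = 14.00 - 1.89 = 12.11.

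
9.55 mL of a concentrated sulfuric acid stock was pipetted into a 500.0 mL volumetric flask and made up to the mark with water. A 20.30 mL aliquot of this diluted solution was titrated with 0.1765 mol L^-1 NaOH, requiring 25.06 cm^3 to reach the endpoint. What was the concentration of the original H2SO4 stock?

5.70 M

n(NaOH) = 0.1765 x 0.02506 = 0.004423 mol.
n(H2SO4) in the aliquot = 0.004423 x 1/2 = 0.002212 mol.
[diluted H2SO4] = 0.002212 / 0.02030 = 0.1089 M.
Dilution factor = 500.0/9.550 = 52.36, so [stock] = 0.1089 x 52.36 = 5.70 M.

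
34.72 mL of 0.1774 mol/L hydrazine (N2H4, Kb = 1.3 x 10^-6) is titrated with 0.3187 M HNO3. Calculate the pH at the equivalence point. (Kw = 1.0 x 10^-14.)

4.53

n(N2H4) = 0.1774 x 0.03472 = 0.006159 mol; V(HNO3) at equivalence = 0.006159/0.3187 = 0.01933 L.
At equivalence the base is fully converted to N2H5+; total volume = 0.05405 L, so [N2H5+] = 0.006159/0.05405 = 0.1140 M.
Ka(N2H5+) = Kw/Kb = 1.0e-14 / 1.3 x 10^-6 = 7.69e-9.
[H^+] = sqrt(Ka x [N2H5+]) = sqrt(7.69e-9 x 0.1140) = 2.96e-5 M.
pH = -log(2.96e-5) = 4.53.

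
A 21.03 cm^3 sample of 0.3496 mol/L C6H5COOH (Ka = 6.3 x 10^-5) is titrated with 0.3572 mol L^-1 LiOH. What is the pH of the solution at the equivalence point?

n(C6H5COOH) = 0.3496 x 0.02103 = 0.007352 mol; V(LiOH) at equivalence = 0.007352/0.3572 = 0.02058 L.
At equivalence all the acid is converted to C6H5COO-; total volume = 0.02103 + 0.02058 = 0.04161 L, so [C6H5COO-] = 0.007352/0.04161 = 0.1767 M.
Kb = Kw/Ka = 1.0e-14 / 6.3 x 10^-5 = 1.59e-10.
[OH^-] = sqrt(Kb x [C6H5COO-]) = sqrt(1.59e-10 x 0.1767) = 5.30e-6 M.
pOH = 5.28, so pH = 14.00 - 5.28 = 8.72.

8.72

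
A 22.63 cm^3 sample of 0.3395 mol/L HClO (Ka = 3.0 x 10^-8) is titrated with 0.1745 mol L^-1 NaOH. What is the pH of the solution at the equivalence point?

n(HClO) = 0.3395 x 0.02263 = 0.007683 mol; V(NaOH) at equivalence = 0.007683/0.1745 = 0.04403 L.
At equivalence all the acid is converted to ClO-; total volume = 0.02263 + 0.04403 = 0.06666 L, so [ClO-] = 0.007683/0.06666 = 0.1153 M.
Kb = Kw/Ka = 1.0e-14 / 3.0 x 10^-8 = 3.33e-7.
[OH^-] = sqrt(Kb x [ClO-]) = sqrt(3.33e-7 x 0.1153) = 0.000196 M.
pOH = 3.71, so pH = 14.00 - 3.71 = 10.29.

10.29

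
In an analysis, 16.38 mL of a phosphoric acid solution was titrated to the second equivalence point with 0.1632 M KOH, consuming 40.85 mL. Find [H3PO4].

0.204 M

n(KOH) = 0.1632 x 0.04085 = 0.006667 mol.
At the second equivalence point, 2 mol OH^- react per mol H3PO4, so n(H3PO4) = 0.006667 / 2 = 0.003333 mol.
[H3PO4] = 0.003333 / 0.01638 L = 0.204 M.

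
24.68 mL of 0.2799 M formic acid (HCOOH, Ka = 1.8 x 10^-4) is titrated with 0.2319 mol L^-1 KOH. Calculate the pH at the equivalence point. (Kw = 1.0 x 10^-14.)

n(HCOOH) = 0.2799 x 0.02468 = 0.006908 mol; V(KOH) at equivalence = 0.006908/0.2319 = 0.02979 L.
At equivalence all the acid is converted to HCOO-; total volume = 0.02468 + 0.02979 = 0.05447 L, so [HCOO-] = 0.006908/0.05447 = 0.1268 M.
Kb = Kw/Ka = 1.0e-14 / 1.8 x 10^-4 = 5.56e-11.
[OH^-] = sqrt(Kb x [HCOO-]) = sqrt(5.56e-11 x 0.1268) = 2.65e-6 M.
pOH = 5.58, so pH = 14.00 - 5.58 = 8.42.

8.42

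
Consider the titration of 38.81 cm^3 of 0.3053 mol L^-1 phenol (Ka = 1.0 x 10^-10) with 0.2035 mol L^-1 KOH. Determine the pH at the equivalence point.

11.54

n(C6H5OH) = 0.3053 x 0.03881 = 0.01185 mol; V(KOH) at equivalence = 0.01185/0.2035 = 0.05822 L.
At equivalence all the acid is converted to C6H5O-; total volume = 0.03881 + 0.05822 = 0.09703 L, so [C6H5O-] = 0.01185/0.09703 = 0.1221 M.
Kb = Kw/Ka = 1.0e-14 / 1.0 x 10^-10 = 0.000100.
[OH^-] = sqrt(Kb x [C6H5O-]) = sqrt(0.000100 x 0.1221) = 0.00349 M.
pOH = 2.46, so pH = 14.00 - 2.46 = 11.54.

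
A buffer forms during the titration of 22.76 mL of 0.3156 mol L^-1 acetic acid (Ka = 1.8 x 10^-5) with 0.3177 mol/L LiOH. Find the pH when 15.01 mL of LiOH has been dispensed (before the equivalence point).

Initial n(CH3COOH) = 0.3156 x 0.02276 = 0.007183 mol.
n(LiOH) added = 0.3177 x 0.01501 = 0.004769 mol, converting that many moles of CH3COOH to CH3COO-.
Remaining n(CH3COOH) = 0.002414 mol; n(CH3COO-) = 0.004769 mol.
By Henderson-Hasselbalch, pH = pKa + log([A^-]/[HA]) = 4.74 + log(0.004769/0.002414) = 4.74 + (+0.30) = 5.04.

5.04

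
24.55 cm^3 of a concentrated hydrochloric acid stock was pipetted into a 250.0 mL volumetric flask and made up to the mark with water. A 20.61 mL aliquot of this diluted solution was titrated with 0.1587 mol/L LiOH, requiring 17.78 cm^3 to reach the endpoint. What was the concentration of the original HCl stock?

1.39 M

n(LiOH) = 0.1587 x 0.01778 = 0.002822 mol.
n(HCl) in the aliquot = 0.002822 mol.
[diluted HCl] = 0.002822 / 0.02061 = 0.1369 M.
Dilution factor = 250.0/24.55 = 10.18, so [stock] = 0.1369 x 10.18 = 1.39 M.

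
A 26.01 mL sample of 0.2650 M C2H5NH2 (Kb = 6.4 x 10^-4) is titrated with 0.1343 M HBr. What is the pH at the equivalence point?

5.93

n(C2H5NH2) = 0.2650 x 0.02601 = 0.006893 mol; V(HBr) at equivalence = 0.006893/0.1343 = 0.05132 L.
At equivalence the base is fully converted to C2H5NH3+; total volume = 0.07733 L, so [C2H5NH3+] = 0.006893/0.07733 = 0.08913 M.
Ka(C2H5NH3+) = Kw/Kb = 1.0e-14 / 6.4 x 10^-4 = 1.56e-11.
[H^+] = sqrt(Ka x [C2H5NH3+]) = sqrt(1.56e-11 x 0.08913) = 1.18e-6 M.
pH = -log(1.18e-6) = 5.93.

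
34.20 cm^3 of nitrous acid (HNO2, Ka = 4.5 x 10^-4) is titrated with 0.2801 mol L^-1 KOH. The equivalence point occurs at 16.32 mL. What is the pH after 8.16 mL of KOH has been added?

3.35

8.16 mL is exactly half the equivalence volume (16.32/2), i.e. the half-equivalence point.
There, n(HA) = n(A^-), so pH = pKa = -log(4.5 x 10^-4) = 3.35.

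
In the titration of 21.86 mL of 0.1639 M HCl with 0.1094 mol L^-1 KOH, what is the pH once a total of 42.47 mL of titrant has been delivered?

n(acid) = 0.1639 x 0.02186 = 0.003583 mol; n(KOH) added = 0.1094 x 0.04247 = 0.004646 mol.
Base is in excess by 0.004646 - 0.003583 = 0.001063 mol in a total volume of 0.06433 L.
[OH^-] = 0.001063/0.06433 = 0.01653 M, so pOH = 1.78 and pH = 14.00 - 1.78 = 12.22.

12.22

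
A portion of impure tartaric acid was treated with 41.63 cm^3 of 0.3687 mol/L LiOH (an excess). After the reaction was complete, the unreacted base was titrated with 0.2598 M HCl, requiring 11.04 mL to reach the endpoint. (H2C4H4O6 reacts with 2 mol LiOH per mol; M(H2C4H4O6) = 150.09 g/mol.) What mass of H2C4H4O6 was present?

0.937 g

Total n(LiOH) added = 0.3687 x 0.04163 = 0.01535 mol.
n(HCl) used = 0.2598 x 0.01104 = 0.002868 mol, which equals the excess n(LiOH).
So n(LiOH) consumed by the sample = 0.01535 - 0.002868 = 0.01248 mol.
n(H2C4H4O6) = 0.01248 / 2 = 0.006240 mol.
mass = 0.006240 mol x 150.09 g/mol = 0.937 g.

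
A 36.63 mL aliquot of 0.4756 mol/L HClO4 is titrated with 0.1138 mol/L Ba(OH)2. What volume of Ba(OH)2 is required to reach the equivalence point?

76.5 mL

n(HClO4) = 0.4756 mol/L x 0.03663 L = 0.01742 mol.
The neutralisation is 2 HClO4 : 1 Ba(OH)2, so n(Ba(OH)2) = 0.01742 x 1/2 = 0.008711 mol.
V(Ba(OH)2) = 0.008711 / 0.1138 = 0.07654 L = 76.5 mL.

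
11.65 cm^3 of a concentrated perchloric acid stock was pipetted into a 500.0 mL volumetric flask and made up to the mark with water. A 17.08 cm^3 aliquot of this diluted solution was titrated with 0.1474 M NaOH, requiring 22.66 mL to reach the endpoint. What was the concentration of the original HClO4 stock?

8.39 M

n(NaOH) = 0.1474 x 0.02266 = 0.003340 mol.
n(HClO4) in the aliquot = 0.003340 mol.
[diluted HClO4] = 0.003340 / 0.01708 = 0.1956 M.
Dilution factor = 500.0/11.65 = 42.92, so [stock] = 0.1956 x 42.92 = 8.39 M.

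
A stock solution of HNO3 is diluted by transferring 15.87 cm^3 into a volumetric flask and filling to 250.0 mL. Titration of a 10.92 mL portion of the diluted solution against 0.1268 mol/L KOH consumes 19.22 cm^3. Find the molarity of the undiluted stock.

n(KOH) = 0.1268 x 0.01922 = 0.002437 mol.
n(HNO3) in the aliquot = 0.002437 mol.
[diluted HNO3] = 0.002437 / 0.01092 = 0.2232 M.
Dilution factor = 250.0/15.87 = 15.75, so [stock] = 0.2232 x 15.75 = 3.52 M.

3.52 M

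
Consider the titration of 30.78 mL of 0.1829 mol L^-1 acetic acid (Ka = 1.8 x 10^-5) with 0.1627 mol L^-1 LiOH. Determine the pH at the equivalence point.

8.84

n(CH3COOH) = 0.1829 x 0.03078 = 0.005630 mol; V(LiOH) at equivalence = 0.005630/0.1627 = 0.03460 L.
At equivalence all the acid is converted to CH3COO-; total volume = 0.03078 + 0.03460 = 0.06538 L, so [CH3COO-] = 0.005630/0.06538 = 0.08610 M.
Kb = Kw/Ka = 1.0e-14 / 1.8 x 10^-5 = 5.56e-10.
[OH^-] = sqrt(Kb x [CH3COO-]) = sqrt(5.56e-10 x 0.08610) = 6.92e-6 M.
pOH = 5.16, so pH = 14.00 - 5.16 = 8.84.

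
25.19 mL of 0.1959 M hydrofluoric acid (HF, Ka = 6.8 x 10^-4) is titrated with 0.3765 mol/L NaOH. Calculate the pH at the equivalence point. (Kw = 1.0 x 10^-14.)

n(HF) = 0.1959 x 0.02519 = 0.004935 mol; V(NaOH) at equivalence = 0.004935/0.3765 = 0.01311 L.
At equivalence all the acid is converted to F-; total volume = 0.02519 + 0.01311 = 0.03830 L, so [F-] = 0.004935/0.03830 = 0.1289 M.
Kb = Kw/Ka = 1.0e-14 / 6.8 x 10^-4 = 1.47e-11.
[OH^-] = sqrt(Kb x [F-]) = sqrt(1.47e-11 x 0.1289) = 1.38e-6 M.
pOH = 5.86, so pH = 14.00 - 5.86 = 8.14.

8.14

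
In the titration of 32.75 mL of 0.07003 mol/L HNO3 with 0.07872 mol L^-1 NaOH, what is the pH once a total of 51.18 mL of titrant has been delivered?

n(acid) = 0.07003 x 0.03275 = 0.002293 mol; n(NaOH) added = 0.07872 x 0.05118 = 0.004029 mol.
Base is in excess by 0.004029 - 0.002293 = 0.001735 mol in a total volume of 0.08393 L.
[OH^-] = 0.001735/0.08393 = 0.02068 M, so pOH = 1.68 and pH = 14.00 - 1.68 = 12.32.

12.32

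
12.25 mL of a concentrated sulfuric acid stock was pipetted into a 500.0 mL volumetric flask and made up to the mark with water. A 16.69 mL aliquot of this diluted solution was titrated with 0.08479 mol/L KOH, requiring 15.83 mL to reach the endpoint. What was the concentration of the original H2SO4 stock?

n(KOH) = 0.08479 x 0.01583 = 0.001342 mol.
n(H2SO4) in the aliquot = 0.001342 x 1/2 = 0.0006711 mol.
[diluted H2SO4] = 0.0006711 / 0.01669 = 0.04021 M.
Dilution factor = 500.0/12.25 = 40.82, so [stock] = 0.04021 x 40.82 = 1.64 M.

1.64 M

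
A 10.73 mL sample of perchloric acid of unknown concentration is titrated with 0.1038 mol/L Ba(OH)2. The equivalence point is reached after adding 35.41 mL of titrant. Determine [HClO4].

n(Ba(OH)2) delivered = 0.1038 x 0.03541 = 0.003676 mol.
The reaction is 2 HClO4 + 1 Ba(OH)2, so n(HClO4) = 0.003676 x 2/1 = 0.007351 mol.
[HClO4] = 0.007351 mol / 0.01073 L = 0.685 M.

0.685 M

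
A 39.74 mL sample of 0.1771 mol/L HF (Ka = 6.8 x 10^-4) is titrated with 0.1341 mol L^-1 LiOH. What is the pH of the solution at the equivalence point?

n(HF) = 0.1771 x 0.03974 = 0.007038 mol; V(LiOH) at equivalence = 0.007038/0.1341 = 0.05248 L.
At equivalence all the acid is converted to F-; total volume = 0.03974 + 0.05248 = 0.09222 L, so [F-] = 0.007038/0.09222 = 0.07631 M.
Kb = Kw/Ka = 1.0e-14 / 6.8 x 10^-4 = 1.47e-11.
[OH^-] = sqrt(Kb x [F-]) = sqrt(1.47e-11 x 0.07631) = 1.06e-6 M.
pOH = 5.97, so pH = 14.00 - 5.97 = 8.03.

8.03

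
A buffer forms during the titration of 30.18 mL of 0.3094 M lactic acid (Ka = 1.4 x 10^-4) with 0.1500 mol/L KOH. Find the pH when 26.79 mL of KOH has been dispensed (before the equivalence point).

3.73

Initial n(HC3H5O3) = 0.3094 x 0.03018 = 0.009338 mol.
n(KOH) added = 0.1500 x 0.02679 = 0.004018 mol, converting that many moles of HC3H5O3 to C3H5O3-.
Remaining n(HC3H5O3) = 0.005319 mol; n(C3H5O3-) = 0.004018 mol.
By Henderson-Hasselbalch, pH = pKa + log([A^-]/[HA]) = 3.85 + log(0.004018/0.005319) = 3.85 + (-0.12) = 3.73.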